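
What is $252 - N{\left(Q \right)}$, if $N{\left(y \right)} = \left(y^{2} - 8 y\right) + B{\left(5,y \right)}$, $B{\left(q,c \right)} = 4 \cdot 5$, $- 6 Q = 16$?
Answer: $\frac{1832}{9} \approx 203.56$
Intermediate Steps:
$Q = - \frac{8}{3}$ ($Q = \left(- \frac{1}{6}\right) 16 = - \frac{8}{3} \approx -2.6667$)
$B{\left(q,c \right)} = 20$
$N{\left(y \right)} = 20 + y^{2} - 8 y$ ($N{\left(y \right)} = \left(y^{2} - 8 y\right) + 20 = 20 + y^{2} - 8 y$)
$252 - N{\left(Q \right)} = 252 - \left(20 + \left(- \frac{8}{3}\right)^{2} - - \frac{64}{3}\right) = 252 - \left(20 + \frac{64}{9} + \frac{64}{3}\right) = 252 - \frac{436}{9} = \frac{1832}{9}$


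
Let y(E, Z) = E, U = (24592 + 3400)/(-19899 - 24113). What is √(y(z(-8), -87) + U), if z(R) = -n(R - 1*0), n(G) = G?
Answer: √891529078/11003 ≈ 2.7137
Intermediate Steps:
z(R) = -R (z(R) = -(R - 1*0) = -(R + 0) = -R)
U = -6998/11003 (U = 27992/(-44012) = 27992*(-1/44012) = -6998/11003 ≈ -0.63601)
√(y(z(-8), -87) + U) = √(-1*(-8) - 6998/11003) = √(8 - 6998/11003) = √(81026/11003) = √891529078/11003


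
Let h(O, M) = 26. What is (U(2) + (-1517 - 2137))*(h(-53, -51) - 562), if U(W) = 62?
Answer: 1925312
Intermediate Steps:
(U(2) + (-1517 - 2137))*(h(-53, -51) - 562) = (62 + (-1517 - 2137))*(26 - 562) = (62 - 3654)*(-536) = -3592*(-536) = 1925312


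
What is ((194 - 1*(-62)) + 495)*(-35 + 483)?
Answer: 336448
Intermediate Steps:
((194 - 1*(-62)) + 495)*(-35 + 483) = ((194 + 62) + 495)*448 = (256 + 495)*448 = 751*448 = 336448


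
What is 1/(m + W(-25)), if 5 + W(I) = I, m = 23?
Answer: -1/7 ≈ -0.14286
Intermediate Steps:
W(I) = -5 + I
1/(m + W(-25)) = 1/(23 + (-5 - 25)) = 1/(23 - 30) = 1/(-7) = -1/7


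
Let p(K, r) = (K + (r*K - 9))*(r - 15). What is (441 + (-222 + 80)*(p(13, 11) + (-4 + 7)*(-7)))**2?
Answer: 7554912561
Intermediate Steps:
p(K, r) = (-15 + r)*(-9 + K + K*r) (p(K, r) = (K + (K*r - 9))*(-15 + r) = (K + (-9 + K*r))*(-15 + r) = (-9 + K + K*r)*(-15 + r) = (-15 + r)*(-9 + K + K*r))
(441 + (-222 + 80)*(p(13, 11) + (-4 + 7)*(-7)))**2 = (441 + (-222 + 80)*((135 - 15*13 - 9*11 + 13*11**2 - 14*13*11) + (-4 + 7)*(-7)))**2 = (441 - 142*((135 - 195 - 99 + 13*121 - 2002) + 3*(-7)))**2 = (441 - 142*((135 - 195 - 99 + 1573 - 2002) - 21))**2 = (441 - 142*(-588 - 21))**2 = (441 - 142*(-609))**2 = (441 + 86478)**2 = 86919**2 = 7554912561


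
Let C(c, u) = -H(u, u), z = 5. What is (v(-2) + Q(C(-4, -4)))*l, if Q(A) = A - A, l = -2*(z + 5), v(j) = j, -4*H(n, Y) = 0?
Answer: 40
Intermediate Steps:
H(n, Y) = 0 (H(n, Y) = -1/4*0 = 0)
l = -20 (l = -2*(5 + 5) = -2*10 = -20)
C(c, u) = 0 (C(c, u) = -1*0 = 0)
Q(A) = 0
(v(-2) + Q(C(-4, -4)))*l = (-2 + 0)*(-20) = -2*(-20) = 40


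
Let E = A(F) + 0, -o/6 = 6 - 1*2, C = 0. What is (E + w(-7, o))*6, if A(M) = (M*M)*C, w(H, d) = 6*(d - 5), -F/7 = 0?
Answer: -1044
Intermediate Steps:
F = 0 (F = -7*0 = 0)
o = -24 (o = -6*(6 - 1*2) = -6*(6 - 2) = -6*4 = -24)
w(H, d) = -30 + 6*d (w(H, d) = 6*(-5 + d) = -30 + 6*d)
A(M) = 0 (A(M) = (M*M)*0 = M²*0 = 0)
E = 0 (E = 0 + 0 = 0)
(E + w(-7, o))*6 = (0 + (-30 + 6*(-24)))*6 = (0 + (-30 - 144))*6 = (0 - 174)*6 = -174*6 = -1044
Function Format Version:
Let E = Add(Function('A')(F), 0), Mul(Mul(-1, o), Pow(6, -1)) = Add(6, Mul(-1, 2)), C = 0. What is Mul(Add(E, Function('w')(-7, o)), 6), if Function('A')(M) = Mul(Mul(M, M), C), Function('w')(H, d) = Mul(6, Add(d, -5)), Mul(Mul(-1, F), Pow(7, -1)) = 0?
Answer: -1044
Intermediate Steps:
F = 0 (F = Mul(-7, 0) = 0)
o = -24 (o = Mul(-6, Add(6, Mul(-1, 2))) = Mul(-6, Add(6, -2)) = Mul(-6, 4) = -24)
Function('w')(H, d) = Add(-30, Mul(6, d)) (Function('w')(H, d) = Mul(6, Add(-5, d)) = Add(-30, Mul(6, d)))
Function('A')(M) = 0 (Function('A')(M) = Mul(Mul(M, M), 0) = Mul(Pow(M, 2), 0) = 0)
E = 0 (E = Add(0, 0) = 0)
Mul(Add(E, Function('w')(-7, o)), 6) = Mul(Add(0, Add(-30, Mul(6, -24))), 6) = Mul(Add(0, Add(-30, -144)), 6) = Mul(Add(0, -174), 6) = Mul(-174, 6) = -1044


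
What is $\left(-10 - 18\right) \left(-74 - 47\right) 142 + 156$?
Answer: $481252$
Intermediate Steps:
$\left(-10 - 18\right) \left(-74 - 47\right) 142 + 156 = \left(-28\right) \left(-121\right) 142 + 156 = 3388 \cdot 142 + 156 = 481096 + 156 = 481252$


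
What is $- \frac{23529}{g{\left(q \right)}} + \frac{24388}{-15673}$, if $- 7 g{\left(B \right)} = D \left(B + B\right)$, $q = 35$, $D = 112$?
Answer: $\frac{48779351}{2507680} \approx 19.452$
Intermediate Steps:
$g{\left(B \right)} = - 32 B$ ($g{\left(B \right)} = - \frac{112 \left(B + B\right)}{7} = - \frac{112 \cdot 2 B}{7} = - \frac{224 B}{7} = - 32 B$)
$- \frac{23529}{g{\left(q \right)}} + \frac{24388}{-15673} = - \frac{23529}{\left(-32\right) 35} + \frac{24388}{-15673} = - \frac{23529}{-1120} + 24388 \left(- \frac{1}{15673}\right) = \left(-23529\right) \left(- \frac{1}{1120}\right) - \frac{3484}{2239} = \frac{23529}{1120} - \frac{3484}{2239} = \frac{48779351}{2507680}$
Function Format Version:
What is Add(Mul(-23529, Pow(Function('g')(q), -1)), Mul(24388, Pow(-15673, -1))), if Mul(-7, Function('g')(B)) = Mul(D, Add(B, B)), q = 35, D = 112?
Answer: Rational(48779351, 2507680) ≈ 19.452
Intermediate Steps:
Function('g')(B) = Mul(-32, B) (Function('g')(B) = Mul(Rational(-1, 7), Mul(112, Add(B, B))) = Mul(Rational(-1, 7), Mul(112, Mul(2, B))) = Mul(Rational(-1, 7), Mul(224, B)) = Mul(-32, B))
Add(Mul(-23529, Pow(Function('g')(q), -1)), Mul(24388, Pow(-15673, -1))) = Add(Mul(-23529, Pow(Mul(-32, 35), -1)), Mul(24388, Pow(-15673, -1))) = Add(Mul(-23529, Pow(-1120, -1)), Mul(24388, Rational(-1, 15673))) = Add(Mul(-23529, Rational(-1, 1120)), Rational(-3484, 2239)) = Add(Rational(23529, 1120), Rational(-3484, 2239)) = Rational(48779351, 2507680)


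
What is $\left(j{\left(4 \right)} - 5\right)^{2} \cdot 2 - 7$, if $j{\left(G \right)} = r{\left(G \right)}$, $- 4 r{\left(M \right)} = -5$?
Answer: $\frac{169}{8} \approx 21.125$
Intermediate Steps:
$r{\left(M \right)} = \frac{5}{4}$ ($r{\left(M \right)} = \left(- \frac{1}{4}\right) \left(-5\right) = \frac{5}{4}$)
$j{\left(G \right)} = \frac{5}{4}$
$\left(j{\left(4 \right)} - 5\right)^{2} \cdot 2 - 7 = \left(\frac{5}{4} - 5\right)^{2} \cdot 2 - 7 = \left(- \frac{15}{4}\right)^{2} \cdot 2 - 7 = \frac{225}{16} \cdot 2 - 7 = \frac{225}{8} - 7 = \frac{169}{8}$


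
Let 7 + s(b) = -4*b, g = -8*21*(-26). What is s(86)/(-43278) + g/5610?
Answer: 10611523/13488310 ≈ 0.78672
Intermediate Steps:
g = 4368 (g = -168*(-26) = 4368)
s(b) = -7 - 4*b
s(86)/(-43278) + g/5610 = (-7 - 4*86)/(-43278) + 4368/5610 = (-7 - 344)*(-1/43278) + 4368*(1/5610) = -351*(-1/43278) + 728/935 = 117/14426 + 728/935 = 10611523/13488310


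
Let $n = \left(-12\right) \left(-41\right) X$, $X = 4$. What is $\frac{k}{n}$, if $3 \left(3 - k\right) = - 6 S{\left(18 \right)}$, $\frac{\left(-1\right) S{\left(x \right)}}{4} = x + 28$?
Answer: $- \frac{365}{1968} \approx -0.18547$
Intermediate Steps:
$S{\left(x \right)} = -112 - 4 x$ ($S{\left(x \right)} = - 4 \left(x + 28\right) = - 4 \left(28 + x\right) = -112 - 4 x$)
$n = 1968$ ($n = \left(-12\right) \left(-41\right) 4 = 492 \cdot 4 = 1968$)
$k = -365$ ($k = 3 - \frac{\left(-6\right) \left(-112 - 72\right)}{3} = 3 - \frac{\left(-6\right) \left(-184\right)}{3} = 3 - 368 = -365$)
$\frac{k}{n} = - \frac{365}{1968}$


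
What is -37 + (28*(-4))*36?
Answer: -4069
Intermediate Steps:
-37 + (28*(-4))*36 = -37 - 112*36 = -37 - 4032 = -4069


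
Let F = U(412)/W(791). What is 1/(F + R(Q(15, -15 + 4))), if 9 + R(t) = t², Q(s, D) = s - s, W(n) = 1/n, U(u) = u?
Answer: 1/325883 ≈ 3.0686e-6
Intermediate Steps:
F = 325892 (F = 412/(1/791) = 412*791 = 325892)
Q(s, D) = 0
R(t) = -9 + t²
1/(F + R(Q(15, -15 + 4))) = 1/(325892 + (-9 + 0²)) = 1/(325892 + (-9 + 0)) = 1/(325892 - 9) = 1/325883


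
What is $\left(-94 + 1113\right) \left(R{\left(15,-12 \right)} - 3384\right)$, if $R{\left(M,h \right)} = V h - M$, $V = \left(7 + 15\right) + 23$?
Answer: $-4013841$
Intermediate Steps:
$V = 45$ ($V = 22 + 23 = 45$)
$R{\left(M,h \right)} = - M + 45 h$ ($R{\left(M,h \right)} = 45 h - M = - M + 45 h$)
$\left(-94 + 1113\right) \left(R{\left(15,-12 \right)} - 3384\right) = \left(-94 + 1113\right) \left(\left(\left(-1\right) 15 + 45 \left(-12\right)\right) - 3384\right) = 1019 \left(\left(-15 - 540\right) - 3384\right) = 1019 \left(-555 - 3384\right) = 1019 \left(-3939\right) = -4013841$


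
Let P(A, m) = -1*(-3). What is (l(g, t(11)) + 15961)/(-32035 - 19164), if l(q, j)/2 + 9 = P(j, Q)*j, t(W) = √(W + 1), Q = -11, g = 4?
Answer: -15943/51199 - 12*√3/51199 ≈ -0.31180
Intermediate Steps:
P(A, m) = 3
t(W) = √(1 + W)
l(q, j) = -18 + 6*j (l(q, j) = -18 + 2*(3*j) = -18 + 6*j)
(l(g, t(11)) + 15961)/(-32035 - 19164) = ((-18 + 6*√(1 + 11)) + 15961)/(-32035 - 19164) = ((-18 + 6*√12) + 15961)/(-51199) = ((-18 + 6*(2*√3)) + 15961)*(-1/51199) = ((-18 + 12*√3) + 15961)*(-1/51199) = (15943 + 12*√3)*(-1/51199) = -15943/51199 - 12*√3/51199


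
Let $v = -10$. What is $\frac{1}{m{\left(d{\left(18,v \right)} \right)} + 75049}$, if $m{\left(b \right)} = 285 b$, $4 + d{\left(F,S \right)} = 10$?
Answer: $\frac{1}{76759} \approx 1.3028 \cdot 10^{-5}$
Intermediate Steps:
$d{\left(F,S \right)} = 6$ ($d{\left(F,S \right)} = -4 + 10 = 6$)
$\frac{1}{m{\left(d{\left(18,v \right)} \right)} + 75049} = \frac{1}{285 \cdot 6 + 75049} = \frac{1}{1710 + 75049} = \frac{1}{76759}$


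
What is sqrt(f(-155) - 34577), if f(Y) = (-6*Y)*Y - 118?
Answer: I*sqrt(178845) ≈ 422.9*I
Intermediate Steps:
f(Y) = -118 - 6*Y**2 (f(Y) = -6*Y**2 - 118 = -118 - 6*Y**2)
sqrt(f(-155) - 34577) = sqrt((-118 - 6*(-155)**2) - 34577) = sqrt((-118 - 6*24025) - 34577) = sqrt((-118 - 144150) - 34577) = sqrt(-144268 - 34577) = sqrt(-178845) = I*sqrt(178845)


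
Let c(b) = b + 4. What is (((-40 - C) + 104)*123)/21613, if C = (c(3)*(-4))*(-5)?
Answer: -9348/21613 ≈ -0.43252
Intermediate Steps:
c(b) = 4 + b
C = 140 (C = ((4 + 3)*(-4))*(-5) = (7*(-4))*(-5) = -28*(-5) = 140)
(((-40 - C) + 104)*123)/21613 = (((-40 - 1*140) + 104)*123)/21613 = (((-40 - 140) + 104)*123)*(1/21613) = ((-180 + 104)*123)*(1/21613) = -76*123*(1/21613) = -9348*1/21613 = -9348/21613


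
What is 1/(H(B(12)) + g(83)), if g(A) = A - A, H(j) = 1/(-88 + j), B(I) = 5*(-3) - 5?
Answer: -108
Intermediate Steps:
B(I) = -20 (B(I) = -15 - 5 = -20)
g(A) = 0
1/(H(B(12)) + g(83)) = 1/(1/(-88 - 20) + 0) = 1/(1/(-108) + 0) = 1/(-1/108 + 0) = 1/(-1/108) = -108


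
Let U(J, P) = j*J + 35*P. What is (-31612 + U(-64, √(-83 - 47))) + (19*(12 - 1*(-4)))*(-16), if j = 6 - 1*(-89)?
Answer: -42556 + 35*I*√130 ≈ -42556.0 + 399.06*I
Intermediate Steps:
j = 95 (j = 6 + 89 = 95)
U(J, P) = 35*P + 95*J (U(J, P) = 95*J + 35*P = 35*P + 95*J)
(-31612 + U(-64, √(-83 - 47))) + (19*(12 - 1*(-4)))*(-16) = (-31612 + (35*√(-83 - 47) + 95*(-64))) + (19*(12 - 1*(-4)))*(-16) = (-31612 + (35*√(-130) - 6080)) + (19*(12 + 4))*(-16) = (-31612 + (35*(I*√130) - 6080)) + (19*16)*(-16) = (-31612 + (35*I*√130 - 6080)) + 304*(-16) = (-31612 + (-6080 + 35*I*√130)) - 4864 = (-37692 + 35*I*√130) - 4864 = -42556 + 35*I*√130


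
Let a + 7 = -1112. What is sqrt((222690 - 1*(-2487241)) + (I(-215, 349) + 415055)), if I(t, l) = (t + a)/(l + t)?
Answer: sqrt(14028017465)/67 ≈ 1767.8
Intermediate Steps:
a = -1119 (a = -7 - 1112 = -1119)
I(t, l) = (-1119 + t)/(l + t) (I(t, l) = (t - 1119)/(l + t) = (-1119 + t)/(l + t))
sqrt((222690 - 1*(-2487241)) + (I(-215, 349) + 415055)) = sqrt((222690 - 1*(-2487241)) + ((-1119 - 215)/(349 - 215) + 415055)) = sqrt((222690 + 2487241) + (-1334/134 + 415055)) = sqrt(2709931 + ((1/134)*(-1334) + 415055)) = sqrt(2709931 + (-667/67 + 415055)) = sqrt(2709931 + 27808018/67) = sqrt(209373395/67) = sqrt(14028017465)/67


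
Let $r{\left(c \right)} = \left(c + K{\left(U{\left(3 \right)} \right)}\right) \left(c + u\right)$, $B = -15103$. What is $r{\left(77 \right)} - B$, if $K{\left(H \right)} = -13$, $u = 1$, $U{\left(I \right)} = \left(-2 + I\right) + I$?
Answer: $20095$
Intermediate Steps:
$U{\left(I \right)} = -2 + 2 I$
$r{\left(c \right)} = \left(1 + c\right) \left(-13 + c\right)$ ($r{\left(c \right)} = \left(c - 13\right) \left(c + 1\right) = \left(-13 + c\right) \left(1 + c\right) = \left(1 + c\right) \left(-13 + c\right)$)
$r{\left(77 \right)} - B = \left(-13 + 77^{2} - 924\right) - -15103 = \left(-13 + 5929 - 924\right) + 15103 = 4992 + 15103 = 20095$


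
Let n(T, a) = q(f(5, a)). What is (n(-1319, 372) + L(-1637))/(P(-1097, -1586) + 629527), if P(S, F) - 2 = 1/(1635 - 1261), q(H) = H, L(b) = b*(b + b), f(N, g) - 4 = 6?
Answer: 2004470952/235443847 ≈ 8.5136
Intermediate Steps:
f(N, g) = 10 (f(N, g) = 4 + 6 = 10)
L(b) = 2*b² (L(b) = b*(2*b) = 2*b²)
n(T, a) = 10
P(S, F) = 749/374 (P(S, F) = 2 + 1/(1635 - 1261) = 2 + 1/374 = 749/374)
(n(-1319, 372) + L(-1637))/(P(-1097, -1586) + 629527) = (10 + 2*(-1637)²)/(749/374 + 629527) = (10 + 2*2679769)/(235443847/374) = (10 + 5359538)*(374/235443847) = 5359548*(374/235443847) = 2004470952/235443847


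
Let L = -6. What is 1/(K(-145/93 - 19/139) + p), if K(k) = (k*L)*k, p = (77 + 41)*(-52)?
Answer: -55702443/342751338416 ≈ -0.00016252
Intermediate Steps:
p = -6136 (p = 118*(-52) = -6136)
K(k) = -6*k**2 (K(k) = (k*(-6))*k = (-6*k)*k = -6*k**2)
1/(K(-145/93 - 19/139) + p) = 1/(-6*(-145/93 - 19/139)**2 - 6136) = 1/(-6*(-21922/12927)**2 - 6136) = 1/(-6*480574084/167107329 - 6136) = 1/(-961148168/55702443 - 6136) = 1/(-342751338416/55702443) = -55702443/342751338416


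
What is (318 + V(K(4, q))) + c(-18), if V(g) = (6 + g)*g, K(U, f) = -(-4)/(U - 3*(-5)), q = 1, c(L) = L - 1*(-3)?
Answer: 109855/361 ≈ 304.31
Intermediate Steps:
c(L) = 3 + L (c(L) = L + 3 = 3 + L)
K(U, f) = 4/(15 + U) (K(U, f) = -(-4)/(U + 15) = -(-4)/(15 + U) = 4/(15 + U))
V(g) = g*(6 + g)
(318 + V(K(4, q))) + c(-18) = (318 + (4/(15 + 4))*(6 + 4/(15 + 4))) + (3 - 18) = (318 + (4/19)*(6 + 4/19)) - 15 = (318 + (4*(1/19))*(6 + 4*(1/19))) - 15 = (318 + 4*(6 + 4/19)/19) - 15 = (318 + (4/19)*(118/19)) - 15 = (318 + 472/361) - 15 = 115270/361 - 15 = 109855/361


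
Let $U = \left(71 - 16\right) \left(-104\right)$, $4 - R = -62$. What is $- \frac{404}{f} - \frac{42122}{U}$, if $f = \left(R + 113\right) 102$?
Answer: $\frac{191688149}{26108940} \approx 7.3419$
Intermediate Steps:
$R = 66$ ($R = 4 - -62 = 4 + 62 = 66$)
$f = 18258$ ($f = \left(66 + 113\right) 102 = 179 \cdot 102 = 18258$)
$U = -5720$ ($U = 55 \left(-104\right) = -5720$)
$- \frac{404}{f} - \frac{42122}{U} = - \frac{404}{18258} - \frac{42122}{-5720} = \left(-404\right) \frac{1}{18258} - - \frac{21061}{2860} = - \frac{202}{9129} + \frac{21061}{2860} = \frac{191688149}{26108940}$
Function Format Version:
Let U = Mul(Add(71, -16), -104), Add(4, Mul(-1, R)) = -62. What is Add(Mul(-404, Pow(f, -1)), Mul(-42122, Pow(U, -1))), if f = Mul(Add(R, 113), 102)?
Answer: Rational(191688149, 26108940) ≈ 7.3419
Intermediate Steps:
R = 66 (R = Add(4, Mul(-1, -62)) = Add(4, 62) = 66)
f = 18258 (f = Mul(Add(66, 113), 102) = Mul(179, 102) = 18258)
U = -5720 (U = Mul(55, -104) = -5720)
Add(Mul(-404, Pow(f, -1)), Mul(-42122, Pow(U, -1))) = Add(Mul(-404, Pow(18258, -1)), Mul(-42122, Pow(-5720, -1))) = Add(Mul(-404, Rational(1, 18258)), Mul(-42122, Rational(-1, 5720))) = Add(Rational(-202, 9129), Rational(21061, 2860)) = Rational(191688149, 26108940)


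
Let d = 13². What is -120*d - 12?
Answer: -20292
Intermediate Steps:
d = 169
-120*d - 12 = -120*169 - 12 = -20280 - 12 = -20292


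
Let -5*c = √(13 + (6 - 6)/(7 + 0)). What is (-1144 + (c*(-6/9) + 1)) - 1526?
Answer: -2669 + 2*√13/15 ≈ -2668.5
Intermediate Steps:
c = -√13/5 (c = -√(13 + (6 - 6)/(7 + 0))/5 = -√(13 + 0/7)/5 = -√(13 + 0*(⅐))/5 = -√(13 + 0)/5 = -√13/5 ≈ -0.72111)
(-1144 + (c*(-6/9) + 1)) - 1526 = (-1144 + ((-√13/5)*(-6/9) + 1)) - 1526 = (-1144 + ((-√13/5)*(-6*⅑) + 1)) - 1526 = (-1144 + (-√13/5*(-⅔) + 1)) - 1526 = (-1144 + (2*√13/15 + 1)) - 1526 = (-1144 + (1 + 2*√13/15)) - 1526 = (-1143 + 2*√13/15) - 1526 = -2669 + 2*√13/15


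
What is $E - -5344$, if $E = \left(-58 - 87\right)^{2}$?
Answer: $26369$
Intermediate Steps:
$E = 21025$ ($E = \left(-145\right)^{2} = 21025$)
$E - -5344 = 21025 - -5344 = 21025 + 5344 = 26369$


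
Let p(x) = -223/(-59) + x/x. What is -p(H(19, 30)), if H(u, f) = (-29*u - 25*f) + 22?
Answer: -282/59 ≈ -4.7797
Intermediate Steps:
H(u, f) = 22 - 29*u - 25*f
p(x) = 282/59 (p(x) = -223*(-1/59) + 1 = 223/59 + 1 = 282/59)
-p(H(19, 30)) = -1*282/59 = -282/59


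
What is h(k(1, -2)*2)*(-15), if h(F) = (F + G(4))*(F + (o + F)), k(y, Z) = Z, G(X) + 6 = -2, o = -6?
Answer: -2520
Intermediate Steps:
G(X) = -8 (G(X) = -6 - 2 = -8)
h(F) = (-8 + F)*(-6 + 2*F) (h(F) = (F - 8)*(F + (-6 + F)) = (-8 + F)*(-6 + 2*F))
h(k(1, -2)*2)*(-15) = (48 - (-44)*2 + 2*(-2*2)**2)*(-15) = (48 - 22*(-4) + 2*(-4)**2)*(-15) = (48 + 88 + 2*16)*(-15) = (48 + 88 + 32)*(-15) = 168*(-15) = -2520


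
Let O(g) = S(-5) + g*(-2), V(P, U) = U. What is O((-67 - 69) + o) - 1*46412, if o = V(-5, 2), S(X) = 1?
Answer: -46143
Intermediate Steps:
o = 2
O(g) = 1 - 2*g (O(g) = 1 + g*(-2) = 1 - 2*g)
O((-67 - 69) + o) - 1*46412 = (1 - 2*((-67 - 69) + 2)) - 1*46412 = (1 - 2*(-136 + 2)) - 46412 = (1 - 2*(-134)) - 46412 = (1 + 268) - 46412 = 269 - 46412 = -46143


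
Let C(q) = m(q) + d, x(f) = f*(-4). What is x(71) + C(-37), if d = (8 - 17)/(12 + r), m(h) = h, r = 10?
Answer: -7071/22 ≈ -321.41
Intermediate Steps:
x(f) = -4*f
d = -9/22 (d = (8 - 17)/(12 + 10) = -9/22 ≈ -0.40909)
C(q) = -9/22 + q (C(q) = q - 9/22 = -9/22 + q)
x(71) + C(-37) = -4*71 + (-9/22 - 37) = -284 - 823/22 = -7071/22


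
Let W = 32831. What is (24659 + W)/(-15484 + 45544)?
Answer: 5749/3006 ≈ 1.9125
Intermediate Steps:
(24659 + W)/(-15484 + 45544) = (24659 + 32831)/(-15484 + 45544) = 57490/30060 = 57490*(1/30060) = 5749/3006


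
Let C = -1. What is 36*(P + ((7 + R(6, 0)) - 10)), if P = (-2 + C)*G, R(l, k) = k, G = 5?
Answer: -648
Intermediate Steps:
P = -15 (P = (-2 - 1)*5 = -3*5 = -15)
36*(P + ((7 + R(6, 0)) - 10)) = 36*(-15 + ((7 + 0) - 10)) = 36*(-15 + (7 - 10)) = 36*(-15 - 3) = 36*(-18) = -648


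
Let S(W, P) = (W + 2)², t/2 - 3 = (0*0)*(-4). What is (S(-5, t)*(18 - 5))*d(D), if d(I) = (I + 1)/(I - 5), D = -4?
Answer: 39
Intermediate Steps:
t = 6 (t = 6 + 2*((0*0)*(-4)) = 6 + 2*(0*(-4)) = 6 + 2*0 = 6 + 0 = 6)
d(I) = (1 + I)/(-5 + I)
S(W, P) = (2 + W)²
(S(-5, t)*(18 - 5))*d(D) = ((2 - 5)²*(18 - 5))*((1 - 4)/(-5 - 4)) = ((-3)²*13)*(-3/(-9)) = (9*13)*(-⅑*(-3)) = 117*(⅓) = 39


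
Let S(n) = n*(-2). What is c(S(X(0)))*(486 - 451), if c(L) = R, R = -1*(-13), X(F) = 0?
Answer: 455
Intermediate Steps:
R = 13
S(n) = -2*n
c(L) = 13
c(S(X(0)))*(486 - 451) = 13*(486 - 451) = 13*35 = 455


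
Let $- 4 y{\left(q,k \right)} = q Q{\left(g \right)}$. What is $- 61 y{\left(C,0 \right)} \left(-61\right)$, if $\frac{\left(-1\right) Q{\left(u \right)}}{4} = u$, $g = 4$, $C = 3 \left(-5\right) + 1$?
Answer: $-208376$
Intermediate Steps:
$C = -14$ ($C = -15 + 1 = -14$)
$Q{\left(u \right)} = - 4 u$
$y{\left(q,k \right)} = 4 q$ ($y{\left(q,k \right)} = - \frac{q \left(\left(-4\right) 4\right)}{4} = - \frac{q \left(-16\right)}{4} = - \frac{\left(-16\right) q}{4} = 4 q$)
$- 61 y{\left(C,0 \right)} \left(-61\right) = - 61 \cdot 4 \left(-14\right) \left(-61\right) = \left(-61\right) \left(-56\right) \left(-61\right) = 3416 \left(-61\right) = -208376$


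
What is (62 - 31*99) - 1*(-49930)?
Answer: 46923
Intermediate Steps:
(62 - 31*99) - 1*(-49930) = (62 - 3069) + 49930 = -3007 + 49930 = 46923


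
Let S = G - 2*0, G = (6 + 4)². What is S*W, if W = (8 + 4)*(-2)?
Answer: -2400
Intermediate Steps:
W = -24 (W = 12*(-2) = -24)
G = 100 (G = 10² = 100)
S = 100 (S = 100 - 2*0 = 100 + 0 = 100)
S*W = 100*(-24) = -2400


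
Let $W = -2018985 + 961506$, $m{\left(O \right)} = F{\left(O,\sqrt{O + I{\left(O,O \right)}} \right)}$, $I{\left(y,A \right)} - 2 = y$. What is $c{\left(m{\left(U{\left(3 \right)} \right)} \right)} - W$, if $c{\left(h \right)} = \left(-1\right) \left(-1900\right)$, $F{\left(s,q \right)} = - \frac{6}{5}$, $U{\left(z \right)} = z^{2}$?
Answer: $1059379$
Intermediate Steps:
$I{\left(y,A \right)} = 2 + y$
$F{\left(s,q \right)} = - \frac{6}{5}$ ($F{\left(s,q \right)} = \left(-6\right) \frac{1}{5} = - \frac{6}{5}$)
$m{\left(O \right)} = - \frac{6}{5}$
$c{\left(h \right)} = 1900$
$W = -1057479$
$c{\left(m{\left(U{\left(3 \right)} \right)} \right)} - W = 1900 - -1057479 = 1900 + 1057479 = 1059379$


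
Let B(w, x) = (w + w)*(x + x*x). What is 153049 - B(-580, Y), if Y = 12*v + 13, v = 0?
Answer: 364169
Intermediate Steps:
Y = 13 (Y = 12*0 + 13 = 0 + 13 = 13)
B(w, x) = 2*w*(x + x²) (B(w, x) = (2*w)*(x + x²) = 2*w*(x + x²))
153049 - B(-580, Y) = 153049 - 2*(-580)*13*(1 + 13) = 153049 - 2*(-580)*13*14 = 153049 - 1*(-211120) = 153049 + 211120 = 364169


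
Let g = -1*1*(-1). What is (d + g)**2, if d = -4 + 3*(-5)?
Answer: 324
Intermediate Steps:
d = -19 (d = -4 - 15 = -19)
g = 1 (g = -1*(-1) = 1)
(d + g)**2 = (-19 + 1)**2 = (-18)**2 = 324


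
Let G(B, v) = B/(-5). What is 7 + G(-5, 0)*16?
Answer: 23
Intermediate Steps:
G(B, v) = -B/5 (G(B, v) = B*(-1/5) = -B/5)
7 + G(-5, 0)*16 = 7 - 1/5*(-5)*16 = 7 + 1*16 = 7 + 16 = 23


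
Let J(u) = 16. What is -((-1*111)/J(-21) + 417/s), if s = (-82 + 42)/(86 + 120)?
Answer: 172359/80 ≈ 2154.5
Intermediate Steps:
s = -20/103 (s = -40/206 = -40*1/206 = -20/103 ≈ -0.19417)
-((-1*111)/J(-21) + 417/s) = -(-1*111/16 + 417/(-20/103)) = -(-111*1/16 + 417*(-103/20)) = -(-111/16 - 42951/20) = -1*(-172359/80) = 172359/80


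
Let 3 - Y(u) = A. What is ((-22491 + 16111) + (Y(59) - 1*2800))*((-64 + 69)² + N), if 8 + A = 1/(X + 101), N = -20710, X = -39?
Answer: 11758988115/62 ≈ 1.8966e+8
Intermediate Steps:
A = -495/62 (A = -8 + 1/(-39 + 101) = -8 + 1/62 = -495/62 ≈ -7.9839)
Y(u) = 681/62 (Y(u) = 3 - 1*(-495/62) = 3 + 495/62 = 681/62)
((-22491 + 16111) + (Y(59) - 1*2800))*((-64 + 69)² + N) = ((-22491 + 16111) + (681/62 - 1*2800))*((-64 + 69)² - 20710) = (-6380 + (681/62 - 2800))*(5² - 20710) = (-6380 - 172919/62)*(25 - 20710) = -568479/62*(-20685) = 11758988115/62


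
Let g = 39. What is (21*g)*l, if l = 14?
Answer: 11466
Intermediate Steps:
(21*g)*l = (21*39)*14 = 819*14 = 11466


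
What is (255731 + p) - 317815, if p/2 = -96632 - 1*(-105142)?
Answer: -45064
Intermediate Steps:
p = 17020 (p = 2*(-96632 - 1*(-105142)) = 2*(-96632 + 105142) = 2*8510 = 17020)
(255731 + p) - 317815 = (255731 + 17020) - 317815 = 272751 - 317815 = -45064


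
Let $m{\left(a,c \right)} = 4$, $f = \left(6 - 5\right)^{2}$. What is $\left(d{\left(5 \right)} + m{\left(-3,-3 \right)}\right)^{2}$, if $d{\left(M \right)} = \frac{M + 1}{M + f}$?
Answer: $25$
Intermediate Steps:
$f = 1$ ($f = 1^{2} = 1$)
$d{\left(M \right)} = 1$ ($d{\left(M \right)} = \frac{M + 1}{M + 1} = \frac{1 + M}{1 + M} = 1$)
$\left(d{\left(5 \right)} + m{\left(-3,-3 \right)}\right)^{2} = \left(1 + 4\right)^{2} = 5^{2} = 25$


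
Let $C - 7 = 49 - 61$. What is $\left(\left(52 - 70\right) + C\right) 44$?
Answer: $-1012$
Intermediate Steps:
$C = -5$ ($C = 7 + \left(49 - 61\right) = 7 - 12 = -5$)
$\left(\left(52 - 70\right) + C\right) 44 = \left(\left(52 - 70\right) - 5\right) 44 = \left(-18 - 5\right) 44 = \left(-23\right) 44 = -1012$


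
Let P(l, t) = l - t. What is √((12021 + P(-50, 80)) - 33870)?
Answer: I*√21979 ≈ 148.25*I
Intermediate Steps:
√((12021 + P(-50, 80)) - 33870) = √((12021 + (-50 - 1*80)) - 33870) = √((12021 + (-50 - 80)) - 33870) = √((12021 - 130) - 33870) = √(11891 - 33870) = √(-21979) = I*√21979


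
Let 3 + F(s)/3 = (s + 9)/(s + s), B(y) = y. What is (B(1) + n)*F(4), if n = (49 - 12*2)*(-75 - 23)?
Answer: 80817/8 ≈ 10102.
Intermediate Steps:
F(s) = -9 + 3*(9 + s)/(2*s) (F(s) = -9 + 3*((s + 9)/(s + s)) = -9 + 3*((9 + s)/((2*s))) = -9 + 3*((9 + s)*(1/(2*s))) = -9 + 3*((9 + s)/(2*s)) = -9 + 3*(9 + s)/(2*s))
n = -2450 (n = (49 - 24)*(-98) = 25*(-98) = -2450)
(B(1) + n)*F(4) = (1 - 2450)*((3/2)*(9 - 5*4)/4) = -7347*(9 - 20)/(2*4) = -7347*(-11)/(2*4) = -2449*(-33/8) = 80817/8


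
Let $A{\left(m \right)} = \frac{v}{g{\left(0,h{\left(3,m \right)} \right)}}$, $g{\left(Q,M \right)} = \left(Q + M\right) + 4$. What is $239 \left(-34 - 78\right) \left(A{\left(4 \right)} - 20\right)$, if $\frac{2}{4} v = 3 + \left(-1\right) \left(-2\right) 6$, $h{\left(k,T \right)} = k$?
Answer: $420640$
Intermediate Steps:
$v = 30$ ($v = 2 \left(3 + \left(-1\right) \left(-2\right) 6\right) = 2 \left(3 + 2 \cdot 6\right) = 2 \left(3 + 12\right) = 2 \cdot 15 = 30$)
$g{\left(Q,M \right)} = 4 + M + Q$ ($g{\left(Q,M \right)} = \left(M + Q\right) + 4 = 4 + M + Q$)
$A{\left(m \right)} = \frac{30}{7}$ ($A{\left(m \right)} = \frac{30}{4 + 3 + 0} = \frac{30}{7}$)
$239 \left(-34 - 78\right) \left(A{\left(4 \right)} - 20\right) = 239 \left(-34 - 78\right) \left(\frac{30}{7} - 20\right) = 239 \left(\left(-112\right) \left(- \frac{110}{7}\right)\right) = 239 \cdot 1760 = 420640$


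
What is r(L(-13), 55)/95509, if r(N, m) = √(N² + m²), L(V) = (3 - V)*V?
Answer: √46289/95509 ≈ 0.0022527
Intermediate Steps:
L(V) = V*(3 - V)
r(L(-13), 55)/95509 = √((-13*(3 - 1*(-13)))² + 55²)/95509 = √((-13*(3 + 13))² + 3025)*(1/95509) = √((-13*16)² + 3025)*(1/95509) = √((-208)² + 3025)*(1/95509) = √(43264 + 3025)*(1/95509) = √46289*(1/95509) = √46289/95509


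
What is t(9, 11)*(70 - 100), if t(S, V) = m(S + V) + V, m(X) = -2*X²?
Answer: 23670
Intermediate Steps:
t(S, V) = V - 2*(S + V)² (t(S, V) = -2*(S + V)² + V = V - 2*(S + V)²)
t(9, 11)*(70 - 100) = (11 - 2*(9 + 11)²)*(70 - 100) = (11 - 2*20²)*(-30) = (11 - 2*400)*(-30) = (11 - 800)*(-30) = -789*(-30) = 23670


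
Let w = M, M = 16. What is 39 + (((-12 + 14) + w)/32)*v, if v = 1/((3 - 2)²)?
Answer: 633/16 ≈ 39.563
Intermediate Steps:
w = 16
v = 1 (v = 1/(1²) = 1/1 = 1)
39 + (((-12 + 14) + w)/32)*v = 39 + (((-12 + 14) + 16)/32)*1 = 39 + ((2 + 16)*(1/32))*1 = 39 + (18*(1/32))*1 = 39 + (9/16)*1 = 39 + 9/16 = 633/16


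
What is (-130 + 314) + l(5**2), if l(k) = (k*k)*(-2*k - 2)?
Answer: -32316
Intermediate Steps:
l(k) = k**2*(-2 - 2*k)
(-130 + 314) + l(5**2) = (-130 + 314) + 2*(5**2)**2*(-1 - 1*5**2) = 184 + 2*25**2*(-1 - 1*25) = 184 + 2*625*(-1 - 25) = 184 + 2*625*(-26) = 184 - 32500 = -32316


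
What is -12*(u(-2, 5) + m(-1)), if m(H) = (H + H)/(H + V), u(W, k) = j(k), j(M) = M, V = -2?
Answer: -68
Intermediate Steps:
u(W, k) = k
m(H) = 2*H/(-2 + H) (m(H) = (H + H)/(H - 2) = (2*H)/(-2 + H) = 2*H/(-2 + H))
-12*(u(-2, 5) + m(-1)) = -12*(5 + 2*(-1)/(-2 - 1)) = -12*(5 + 2*(-1)/(-3)) = -12*(5 + 2*(-1)*(-⅓)) = -12*(5 + ⅔) = -12*17/3 = -68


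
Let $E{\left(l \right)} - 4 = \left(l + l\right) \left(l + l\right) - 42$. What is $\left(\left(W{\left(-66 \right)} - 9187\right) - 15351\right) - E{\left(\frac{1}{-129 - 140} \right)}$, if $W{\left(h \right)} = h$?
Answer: $- \frac{1777620330}{72361} \approx -24566.0$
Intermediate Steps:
$E{\left(l \right)} = -38 + 4 l^{2}$ ($E{\left(l \right)} = 4 + \left(\left(l + l\right) \left(l + l\right) - 42\right) = 4 + \left(2 l 2 l - 42\right) = 4 + \left(4 l^{2} - 42\right) = 4 + \left(-42 + 4 l^{2}\right) = -38 + 4 l^{2}$)
$\left(\left(W{\left(-66 \right)} - 9187\right) - 15351\right) - E{\left(\frac{1}{-129 - 140} \right)} = \left(\left(-66 - 9187\right) - 15351\right) - \left(-38 + 4 \left(\frac{1}{-129 - 140}\right)^{2}\right) = \left(-9253 - 15351\right) - \left(-38 + 4 \left(\frac{1}{-269}\right)^{2}\right) = -24604 - \left(-38 + 4 \left(- \frac{1}{269}\right)^{2}\right) = -24604 - \left(-38 + 4 \cdot \frac{1}{72361}\right) = -24604 - \left(-38 + \frac{4}{72361}\right) = -24604 - - \frac{2749714}{72361} = -24604 + \frac{2749714}{72361} = - \frac{1777620330}{72361}$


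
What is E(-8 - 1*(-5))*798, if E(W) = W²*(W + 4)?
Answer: 7182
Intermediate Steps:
E(W) = W²*(4 + W)
E(-8 - 1*(-5))*798 = ((-8 - 1*(-5))²*(4 + (-8 - 1*(-5))))*798 = ((-8 + 5)²*(4 + (-8 + 5)))*798 = ((-3)²*(4 - 3))*798 = (9*1)*798 = 9*798 = 7182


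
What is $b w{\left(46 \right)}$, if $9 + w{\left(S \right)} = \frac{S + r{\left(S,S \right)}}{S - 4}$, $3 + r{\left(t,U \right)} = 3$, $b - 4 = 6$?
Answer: $- \frac{1660}{21} \approx -79.048$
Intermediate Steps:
$b = 10$ ($b = 4 + 6 = 10$)
$r{\left(t,U \right)} = 0$ ($r{\left(t,U \right)} = -3 + 3 = 0$)
$w{\left(S \right)} = -9 + \frac{S}{-4 + S}$ ($w{\left(S \right)} = -9 + \frac{S + 0}{S - 4} = -9 + \frac{S}{-4 + S}$)
$b w{\left(46 \right)} = 10 \frac{4 \left(9 - 92\right)}{-4 + 46} = 10 \frac{4 \left(9 - 92\right)}{42} = 10 \cdot 4 \cdot \frac{1}{42} \left(-83\right) = 10 \left(- \frac{166}{21}\right) = - \frac{1660}{21}$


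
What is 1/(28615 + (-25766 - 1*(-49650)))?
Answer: 1/52499 ≈ 1.9048e-5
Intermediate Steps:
1/(28615 + (-25766 - 1*(-49650))) = 1/(28615 + (-25766 + 49650)) = 1/(28615 + 23884) = 1/52499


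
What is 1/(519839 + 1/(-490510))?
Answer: 490510/254986227889 ≈ 1.9237e-6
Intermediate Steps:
1/(519839 + 1/(-490510)) = 1/(519839 - 1/490510) = 1/(254986227889/490510) = 490510/254986227889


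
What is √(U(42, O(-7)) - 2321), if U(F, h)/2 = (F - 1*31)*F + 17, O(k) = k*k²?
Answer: I*√1363 ≈ 36.919*I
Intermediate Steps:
O(k) = k³
U(F, h) = 34 + 2*F*(-31 + F) (U(F, h) = 2*((F - 1*31)*F + 17) = 2*((F - 31)*F + 17) = 2*((-31 + F)*F + 17) = 2*(F*(-31 + F) + 17) = 2*(17 + F*(-31 + F)) = 34 + 2*F*(-31 + F))
√(U(42, O(-7)) - 2321) = √((34 - 62*42 + 2*42²) - 2321) = √((34 - 2604 + 2*1764) - 2321) = √((34 - 2604 + 3528) - 2321) = √(958 - 2321) = √(-1363) = I*√1363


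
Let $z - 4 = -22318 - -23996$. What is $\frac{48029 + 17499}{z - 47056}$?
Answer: $- \frac{32764}{22687} \approx -1.4442$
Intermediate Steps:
$z = 1682$ ($z = 4 - -1678 = 4 + \left(-22318 + 23996\right) = 4 + 1678 = 1682$)
$\frac{48029 + 17499}{z - 47056} = \frac{48029 + 17499}{1682 - 47056} = \frac{65528}{-45374} = 65528 \left(- \frac{1}{45374}\right) = - \frac{32764}{22687}$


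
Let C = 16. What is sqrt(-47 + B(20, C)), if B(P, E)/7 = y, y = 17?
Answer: 6*sqrt(2) ≈ 8.4853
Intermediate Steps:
B(P, E) = 119 (B(P, E) = 7*17 = 119)
sqrt(-47 + B(20, C)) = sqrt(-47 + 119) = sqrt(72) = 6*sqrt(2)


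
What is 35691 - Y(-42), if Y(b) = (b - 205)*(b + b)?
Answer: 14943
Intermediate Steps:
Y(b) = 2*b*(-205 + b) (Y(b) = (-205 + b)*(2*b) = 2*b*(-205 + b))
35691 - Y(-42) = 35691 - 2*(-42)*(-205 - 42) = 35691 - 2*(-42)*(-247) = 35691 - 1*20748 = 35691 - 20748 = 14943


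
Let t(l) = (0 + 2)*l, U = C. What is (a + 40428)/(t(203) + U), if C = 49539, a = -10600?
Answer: 29828/49945 ≈ 0.59722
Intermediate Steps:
U = 49539
t(l) = 2*l
(a + 40428)/(t(203) + U) = (-10600 + 40428)/(2*203 + 49539) = 29828/(406 + 49539) = 29828/49945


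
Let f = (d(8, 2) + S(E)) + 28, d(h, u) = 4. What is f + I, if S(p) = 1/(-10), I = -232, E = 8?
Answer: -2001/10 ≈ -200.10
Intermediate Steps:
S(p) = -⅒
f = 319/10 (f = (4 - ⅒) + 28 = 39/10 + 28 = 319/10 ≈ 31.900)
f + I = 319/10 - 232 = -2001/10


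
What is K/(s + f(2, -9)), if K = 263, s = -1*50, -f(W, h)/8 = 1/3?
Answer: -789/158 ≈ -4.9937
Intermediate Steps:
f(W, h) = -8/3
s = -50
K/(s + f(2, -9)) = 263/(-50 - 8/3) = 263/(-158/3) = 263*(-3/158) = -789/158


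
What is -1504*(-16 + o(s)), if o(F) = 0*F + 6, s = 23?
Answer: 15040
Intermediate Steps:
o(F) = 6 (o(F) = 0 + 6 = 6)
-1504*(-16 + o(s)) = -1504*(-16 + 6) = -1504*(-10) = 15040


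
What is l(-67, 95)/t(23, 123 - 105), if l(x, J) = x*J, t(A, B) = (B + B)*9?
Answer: -6365/324 ≈ -19.645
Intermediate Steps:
t(A, B) = 18*B (t(A, B) = (2*B)*9 = 18*B)
l(x, J) = J*x
l(-67, 95)/t(23, 123 - 105) = (95*(-67))/((18*(123 - 105))) = -6365/(18*18) = -6365/324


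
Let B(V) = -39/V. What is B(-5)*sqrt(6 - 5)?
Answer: 39/5 ≈ 7.8000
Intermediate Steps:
B(-5)*sqrt(6 - 5) = (-39/(-5))*sqrt(6 - 5) = (-39*(-1/5))*sqrt(1) = (39/5)*1 = 39/5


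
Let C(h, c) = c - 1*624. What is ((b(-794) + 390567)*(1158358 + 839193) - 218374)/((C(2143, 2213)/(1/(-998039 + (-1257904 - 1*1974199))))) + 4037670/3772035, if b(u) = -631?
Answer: -32344017220486369/281716346732037 ≈ -114.81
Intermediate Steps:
C(h, c) = -624 + c (C(h, c) = c - 624 = -624 + c)
((b(-794) + 390567)*(1158358 + 839193) - 218374)/((C(2143, 2213)/(1/(-998039 + (-1257904 - 1*1974199))))) + 4037670/3772035 = ((-631 + 390567)*(1158358 + 839193) - 218374)/(((-624 + 2213)/(1/(-998039 + (-1257904 - 1*1974199))))) + 4037670/3772035 = (389936*1997551 - 218374)/((1589/(1/(-998039 + (-1257904 - 1974199))))) + 4037670*(1/3772035) = (778917046736 - 218374)/((1589/(1/(-998039 - 3232103)))) + 89726/83823 = 778916828362/((1589/(1/(-4230142)))) + 89726/83823 = 778916828362/((1589/(-1/4230142))) + 89726/83823 = 778916828362/((1589*(-4230142))) + 89726/83823 = 778916828362/(-6721695638) + 89726/83823 = 778916828362*(-1/6721695638) + 89726/83823 = -389458414181/3360847819 + 89726/83823 = -32344017220486369/281716346732037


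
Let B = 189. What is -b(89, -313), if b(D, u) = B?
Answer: -189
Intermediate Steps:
b(D, u) = 189
-b(89, -313) = -1*189 = -189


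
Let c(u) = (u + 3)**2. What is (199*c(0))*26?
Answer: 46566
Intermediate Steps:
c(u) = (3 + u)**2
(199*c(0))*26 = (199*(3 + 0)**2)*26 = (199*3**2)*26 = (199*9)*26 = 1791*26 = 46566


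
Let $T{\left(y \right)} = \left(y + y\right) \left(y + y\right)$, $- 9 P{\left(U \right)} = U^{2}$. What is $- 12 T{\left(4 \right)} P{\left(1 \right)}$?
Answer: $\frac{256}{3} \approx 85.333$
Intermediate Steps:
$P{\left(U \right)} = - \frac{U^{2}}{9}$
$T{\left(y \right)} = 4 y^{2}$ ($T{\left(y \right)} = 2 y 2 y = 4 y^{2}$)
$- 12 T{\left(4 \right)} P{\left(1 \right)} = - 12 \cdot 4 \cdot 4^{2} \left(- \frac{1^{2}}{9}\right) = - 12 \cdot 4 \cdot 16 \left(\left(- \frac{1}{9}\right) 1\right) = \left(-12\right) 64 \left(- \frac{1}{9}\right) = \left(-768\right) \left(- \frac{1}{9}\right) = \frac{256}{3}$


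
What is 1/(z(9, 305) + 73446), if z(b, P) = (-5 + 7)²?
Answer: 1/73450 ≈ 1.3615e-5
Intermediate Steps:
z(b, P) = 4 (z(b, P) = 2² = 4)
1/(z(9, 305) + 73446) = 1/(4 + 73446) = 1/73450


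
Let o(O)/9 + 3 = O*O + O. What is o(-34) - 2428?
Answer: 7643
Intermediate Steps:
o(O) = -27 + 9*O + 9*O**2 (o(O) = -27 + 9*(O*O + O) = -27 + 9*(O**2 + O) = -27 + 9*(O + O**2) = -27 + (9*O + 9*O**2) = -27 + 9*O + 9*O**2)
o(-34) - 2428 = (-27 + 9*(-34) + 9*(-34)**2) - 2428 = (-27 - 306 + 9*1156) - 2428 = (-27 - 306 + 10404) - 2428 = 10071 - 2428 = 7643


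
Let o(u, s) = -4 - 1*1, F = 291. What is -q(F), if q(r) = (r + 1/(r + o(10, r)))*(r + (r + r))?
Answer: -72657171/286 ≈ -2.5405e+5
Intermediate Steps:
o(u, s) = -5 (o(u, s) = -4 - 1 = -5)
q(r) = 3*r*(r + 1/(-5 + r)) (q(r) = (r + 1/(r - 5))*(r + (r + r)) = (r + 1/(-5 + r))*(r + 2*r) = (r + 1/(-5 + r))*(3*r) = 3*r*(r + 1/(-5 + r)))
-q(F) = -3*291*(1 + 291² - 5*291)/(-5 + 291) = -3*291*(1 + 84681 - 1455)/286 = -3*291*83227/286 = -1*72657171/286 = -72657171/286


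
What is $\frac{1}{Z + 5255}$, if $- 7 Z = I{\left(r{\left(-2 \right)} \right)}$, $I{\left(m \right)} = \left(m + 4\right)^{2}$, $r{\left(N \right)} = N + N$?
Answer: $\frac{1}{5255} \approx 0.0001903$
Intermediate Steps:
$r{\left(N \right)} = 2 N$
$I{\left(m \right)} = \left(4 + m\right)^{2}$
$Z = 0$ ($Z = - \frac{\left(4 + 2 \left(-2\right)\right)^{2}}{7} = - \frac{\left(4 - 4\right)^{2}}{7} = - \frac{0^{2}}{7} = \left(- \frac{1}{7}\right) 0 = 0$)
$\frac{1}{Z + 5255} = \frac{1}{0 + 5255} = \frac{1}{5255}$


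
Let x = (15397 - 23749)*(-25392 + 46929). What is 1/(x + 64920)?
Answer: -1/179812104 ≈ -5.5614e-9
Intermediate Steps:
x = -179877024 (x = -8352*21537 = -179877024)
1/(x + 64920) = 1/(-179877024 + 64920) = 1/(-179812104) = -1/179812104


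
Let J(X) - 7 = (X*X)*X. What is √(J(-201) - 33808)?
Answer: I*√8154402 ≈ 2855.6*I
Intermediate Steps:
J(X) = 7 + X³ (J(X) = 7 + (X*X)*X = 7 + X²*X = 7 + X³)
√(J(-201) - 33808) = √((7 + (-201)³) - 33808) = √((7 - 8120601) - 33808) = √(-8120594 - 33808) = √(-8154402) = I*√8154402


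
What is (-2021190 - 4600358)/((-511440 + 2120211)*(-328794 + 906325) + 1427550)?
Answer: -6621548/929116551951 ≈ -7.1267e-6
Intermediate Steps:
(-2021190 - 4600358)/((-511440 + 2120211)*(-328794 + 906325) + 1427550) = -6621548/(1608771*577531 + 1427550) = -6621548/(929115124401 + 1427550) = -6621548/929116551951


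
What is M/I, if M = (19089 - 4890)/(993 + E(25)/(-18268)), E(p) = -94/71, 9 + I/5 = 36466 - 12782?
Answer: 9208250286/76230475400375 ≈ 0.00012079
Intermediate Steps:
I = 118375 (I = -45 + 5*(36466 - 12782) = -45 + 5*23684 = -45 + 118420 = 118375)
E(p) = -94/71 (E(p) = -94*1/71 = -94/71)
M = 9208250286/643974449 (M = (19089 - 4890)/(993 - 94/71/(-18268)) = 14199/(993 - 94/71*(-1/18268)) = 14199/(993 + 47/648514) = 14199/(643974449/648514) = 14199*(648514/643974449) = 9208250286/643974449 ≈ 14.299)
M/I = (9208250286/643974449)/118375 = (9208250286/643974449)*(1/118375) = 9208250286/76230475400375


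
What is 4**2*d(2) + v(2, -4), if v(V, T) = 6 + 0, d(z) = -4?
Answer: -58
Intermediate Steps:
v(V, T) = 6
4**2*d(2) + v(2, -4) = 4**2*(-4) + 6 = 16*(-4) + 6 = -64 + 6 = -58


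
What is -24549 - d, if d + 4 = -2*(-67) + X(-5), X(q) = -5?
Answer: -24674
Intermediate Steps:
d = 125 (d = -4 + (-2*(-67) - 5) = -4 + (134 - 5) = -4 + 129 = 125)
-24549 - d = -24549 - 1*125 = -24549 - 125 = -24674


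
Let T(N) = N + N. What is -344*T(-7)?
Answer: 4816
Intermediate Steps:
T(N) = 2*N
-344*T(-7) = -688*(-7) = -344*(-14) = 4816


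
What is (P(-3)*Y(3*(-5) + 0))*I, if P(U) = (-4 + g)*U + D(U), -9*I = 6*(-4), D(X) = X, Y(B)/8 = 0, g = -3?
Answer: 0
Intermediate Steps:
Y(B) = 0 (Y(B) = 8*0 = 0)
I = 8/3 (I = -2*(-4)/3 = -⅑*(-24) = 8/3 ≈ 2.6667)
P(U) = -6*U (P(U) = (-4 - 3)*U + U = -7*U + U = -6*U)
(P(-3)*Y(3*(-5) + 0))*I = (-6*(-3)*0)*(8/3) = (18*0)*(8/3) = 0*(8/3) = 0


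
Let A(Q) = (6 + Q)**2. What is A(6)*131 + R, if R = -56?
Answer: 18808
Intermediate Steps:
A(6)*131 + R = (6 + 6)**2*131 - 56 = 12**2*131 - 56 = 144*131 - 56 = 18864 - 56 = 18808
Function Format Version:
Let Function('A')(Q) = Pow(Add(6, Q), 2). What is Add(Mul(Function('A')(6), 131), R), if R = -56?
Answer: 18808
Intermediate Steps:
Add(Mul(Function('A')(6), 131), R) = Add(Mul(Pow(Add(6, 6), 2), 131), -56) = Add(Mul(Pow(12, 2), 131), -56) = Add(Mul(144, 131), -56) = Add(18864, -56) = 18808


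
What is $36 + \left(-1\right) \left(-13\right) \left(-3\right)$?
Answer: $-3$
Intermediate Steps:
$36 + \left(-1\right) \left(-13\right) \left(-3\right) = 36 + 13 \left(-3\right) = 36 - 39 = -3$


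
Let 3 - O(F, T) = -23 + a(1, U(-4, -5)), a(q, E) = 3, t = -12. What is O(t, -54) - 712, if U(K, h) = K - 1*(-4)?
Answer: -689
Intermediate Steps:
U(K, h) = 4 + K (U(K, h) = K + 4 = 4 + K)
O(F, T) = 23 (O(F, T) = 3 - (-23 + 3) = 3 - 1*(-20) = 3 + 20 = 23)
O(t, -54) - 712 = 23 - 712 = -689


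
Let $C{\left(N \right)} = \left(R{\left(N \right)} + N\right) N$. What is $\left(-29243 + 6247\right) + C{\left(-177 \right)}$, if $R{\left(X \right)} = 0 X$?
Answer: $8333$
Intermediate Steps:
$R{\left(X \right)} = 0$
$C{\left(N \right)} = N^{2}$ ($C{\left(N \right)} = \left(0 + N\right) N = N N = N^{2}$)
$\left(-29243 + 6247\right) + C{\left(-177 \right)} = \left(-29243 + 6247\right) + \left(-177\right)^{2} = -22996 + 31329 = 8333$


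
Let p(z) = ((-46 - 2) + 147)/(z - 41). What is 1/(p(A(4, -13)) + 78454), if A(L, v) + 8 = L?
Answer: 5/392259 ≈ 1.2747e-5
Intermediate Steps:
A(L, v) = -8 + L
p(z) = 99/(-41 + z) (p(z) = (-48 + 147)/(-41 + z) = 99/(-41 + z))
1/(p(A(4, -13)) + 78454) = 1/(99/(-41 + (-8 + 4)) + 78454) = 1/(99/(-41 - 4) + 78454) = 1/(99/(-45) + 78454) = 1/(99*(-1/45) + 78454) = 1/(-11/5 + 78454) = 1/(392259/5) = 5/392259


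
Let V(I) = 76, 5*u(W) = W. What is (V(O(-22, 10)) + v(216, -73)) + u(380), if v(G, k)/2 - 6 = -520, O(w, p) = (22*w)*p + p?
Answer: -876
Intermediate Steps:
O(w, p) = p + 22*p*w (O(w, p) = 22*p*w + p = p + 22*p*w)
v(G, k) = -1028 (v(G, k) = 12 + 2*(-520) = 12 - 1040 = -1028)
u(W) = W/5
(V(O(-22, 10)) + v(216, -73)) + u(380) = (76 - 1028) + (1/5)*380 = -952 + 76 = -876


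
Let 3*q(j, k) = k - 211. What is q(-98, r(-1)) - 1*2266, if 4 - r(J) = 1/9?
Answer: -63046/27 ≈ -2335.0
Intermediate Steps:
r(J) = 35/9 (r(J) = 4 - 1/9 = 4 - 1*⅑ = 4 - ⅑ = 35/9)
q(j, k) = -211/3 + k/3 (q(j, k) = (k - 211)/3 = (-211 + k)/3 = -211/3 + k/3)
q(-98, r(-1)) - 1*2266 = (-211/3 + (⅓)*(35/9)) - 1*2266 = (-211/3 + 35/27) - 2266 = -1864/27 - 2266 = -63046/27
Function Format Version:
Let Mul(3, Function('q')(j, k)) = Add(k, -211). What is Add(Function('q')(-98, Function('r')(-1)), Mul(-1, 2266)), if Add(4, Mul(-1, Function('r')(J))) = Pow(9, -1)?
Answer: Rational(-63046, 27) ≈ -2335.0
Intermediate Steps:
Function('r')(J) = Rational(35, 9) (Function('r')(J) = Add(4, Mul(-1, Pow(9, -1))) = Add(4, Mul(-1, Rational(1, 9))) = Add(4, Rational(-1, 9)) = Rational(35, 9))
Function('q')(j, k) = Add(Rational(-211, 3), Mul(Rational(1, 3), k)) (Function('q')(j, k) = Mul(Rational(1, 3), Add(k, -211)) = Mul(Rational(1, 3), Add(-211, k)) = Add(Rational(-211, 3), Mul(Rational(1, 3), k)))
Add(Function('q')(-98, Function('r')(-1)), Mul(-1, 2266)) = Add(Add(Rational(-211, 3), Mul(Rational(1, 3), Rational(35, 9))), Mul(-1, 2266)) = Add(Add(Rational(-211, 3), Rational(35, 27)), -2266) = Add(Rational(-1864, 27), -2266) = Rational(-63046, 27)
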